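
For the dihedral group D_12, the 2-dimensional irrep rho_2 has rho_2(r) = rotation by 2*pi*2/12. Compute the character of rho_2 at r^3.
chi_{rho_2}(r^3) = 2*cos(2*pi*2*3/12) = -2

Reasoning: rho_2(r^3) is rotation by angle 2*pi*2*3/12, whose trace is 2*cos(2*pi*2*3/12) = -2.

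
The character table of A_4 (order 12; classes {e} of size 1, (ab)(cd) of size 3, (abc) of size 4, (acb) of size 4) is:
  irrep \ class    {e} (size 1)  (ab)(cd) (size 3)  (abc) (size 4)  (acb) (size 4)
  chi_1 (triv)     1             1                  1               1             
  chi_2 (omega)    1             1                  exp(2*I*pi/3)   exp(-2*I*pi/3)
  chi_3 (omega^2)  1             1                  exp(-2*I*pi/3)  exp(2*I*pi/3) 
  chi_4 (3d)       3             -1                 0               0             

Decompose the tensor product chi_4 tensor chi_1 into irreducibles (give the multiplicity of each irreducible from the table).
chi_4 tensor chi_1 = chi_4 (all other irreducibles have multiplicity 0).

Derivation: The character of a tensor product is the pointwise product (chi_4 * chi_1)(C) = chi_4(C) * chi_1(C):
  {e}: (3)*(1), (ab)(cd): (-1)*(1), (abc): (0)*(1), (acb): (0)*(1)
so (chi_4 * chi_1) takes values
  {e} -> 3, (ab)(cd) -> -1, (abc) -> 0, (acb) -> 0.
Now take the inner product of this character with each irreducible chi from the table, <chi_4*chi_1, chi> = (1/12) sum_C |C| (chi_4*chi_1)(C) conj(chi(C)):
  <chi_4*chi_1, chi_1> = (1/12)[1*(3)*conj(1) + 3*(-1)*conj(1) + 4*(0)*conj(1) + 4*(0)*conj(1)]
      = (1/12)[(3) + (-3) + (0) + (0)] = 0/12 = 0
  <chi_4*chi_1, chi_2> = (1/12)[1*(3)*conj(1) + 3*(-1)*conj(1) + 4*(0)*conj(exp(2*I*pi/3)) + 4*(0)*conj(exp(-2*I*pi/3))]
      = (1/12)[(3) + (-3) + (0) + (0)] = 0/12 = 0
  <chi_4*chi_1, chi_3> = (1/12)[1*(3)*conj(1) + 3*(-1)*conj(1) + 4*(0)*conj(exp(-2*I*pi/3)) + 4*(0)*conj(exp(2*I*pi/3))]
      = (1/12)[(3) + (-3) + (0) + (0)] = 0/12 = 0
  <chi_4*chi_1, chi_4> = (1/12)[1*(3)*conj(3) + 3*(-1)*conj(-1) + 4*(0)*conj(0) + 4*(0)*conj(0)]
      = (1/12)[(9) + (3) + (0) + (0)] = 12/12 = 1
(Exp terms are combined using exp(i*s)*conj(exp(i*t)) = exp(i*(s-t)), and sums of them are collapsed using the identity that for every m > 1 the m distinct m-th roots of unity sum to 0, e.g. 1 + exp(2*I*pi/3) + exp(-2*I*pi/3) = 0.)
Hence the multiplicities are chi_4: 1. Dimension check: dim(chi_4)*dim(chi_1) = 3*1 = 3 and sum (mult * dim) = 1*3 = 3.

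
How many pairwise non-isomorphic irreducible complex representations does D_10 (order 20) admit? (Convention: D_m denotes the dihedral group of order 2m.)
8

Argument: The number of irreducible complex representations of a finite group equals its number of conjugacy classes. D_10 has 8 conjugacy classes (n/2 + 3 for n even), so D_10 (order 20) has exactly 8 irreducible complex representations.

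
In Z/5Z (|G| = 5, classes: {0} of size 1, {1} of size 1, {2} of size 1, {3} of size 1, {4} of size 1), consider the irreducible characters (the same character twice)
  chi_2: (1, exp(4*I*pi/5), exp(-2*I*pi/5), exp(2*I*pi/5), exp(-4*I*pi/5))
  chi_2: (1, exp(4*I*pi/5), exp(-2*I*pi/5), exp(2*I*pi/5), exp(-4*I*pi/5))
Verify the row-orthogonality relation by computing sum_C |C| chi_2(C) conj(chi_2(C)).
Sum = 5 = |G| = 5; so <chi_2, chi_2> = 1 (norm-1 confirms irreducibility).

Proof sketch: Compute term by term over conjugacy classes (|C| * chi_2(C) * conj(chi_2(C))):
  1*(1)*conj(1) + 1*(exp(4*I*pi/5))*conj(exp(4*I*pi/5)) + 1*(exp(-2*I*pi/5))*conj(exp(-2*I*pi/5)) + 1*(exp(2*I*pi/5))*conj(exp(2*I*pi/5)) + 1*(exp(-4*I*pi/5))*conj(exp(-4*I*pi/5))
  = (1) + (1) + (1) + (1) + (1)
  = 5.
(Exp terms are combined using exp(i*s)*conj(exp(i*t)) = exp(i*(s-t)), and sums of them are collapsed using the identity that for every m > 1 the m distinct m-th roots of unity sum to 0, e.g. 1 + exp(2*I*pi/3) + exp(-2*I*pi/3) = 0.)
Dividing by |G| = 5 gives 5/5 = 1, matching the row-orthogonality relation <chi_2, chi_2> = [chi_2 = chi_2].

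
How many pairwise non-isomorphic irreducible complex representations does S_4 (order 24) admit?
5

Derivation: The number of irreducible complex representations of a finite group equals its number of conjugacy classes. Conjugacy classes in S_4 correspond to cycle types, i.e. partitions of 4; there are p(4) = 5 of them, so S_4 (order 24) has exactly 5 irreducible complex representations.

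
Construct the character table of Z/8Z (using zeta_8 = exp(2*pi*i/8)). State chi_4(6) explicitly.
Character table of Z/8Z (irreps indexed chi_0,...,chi_7 with chi_k(m) = zeta_8^(k*m), zeta_8 = exp(2*pi*i/8)):
  irrep \ class  {0} (size 1)  {1} (size 1)    {2} (size 1)  {3} (size 1)    {4} (size 1)  {5} (size 1)    {6} (size 1)  {7} (size 1)  
  chi_0          1             1               1             1               1             1               1             1             
  chi_1          1             exp(I*pi/4)     I             exp(3*I*pi/4)   -1            exp(-3*I*pi/4)  -I            exp(-I*pi/4)  
  chi_2          1             I               -1            -I              1             I               -1            -I            
  chi_3          1             exp(3*I*pi/4)   -I            exp(I*pi/4)     -1            exp(-I*pi/4)    I             exp(-3*I*pi/4)
  chi_4          1             -1              1             -1              1             -1              1             -1            
  chi_5          1             exp(-3*I*pi/4)  I             exp(-I*pi/4)    -1            exp(I*pi/4)     -I            exp(3*I*pi/4) 
  chi_6          1             -I              -1            I               1             -I              -1            I             
  chi_7          1             exp(-I*pi/4)    -I            exp(-3*I*pi/4)  -1            exp(3*I*pi/4)   I             exp(I*pi/4)   

Spot check: chi_4(6) = zeta_8^(4*6) = zeta_8^24 = 1.

Argument: Z/8Z is abelian, so all 8 irreducible complex representations are 1-dimensional. They are given by chi_k(m) = zeta_8^(k*m) for k = 0,...,7. Row orthogonality: sum_m chi_k(m) conj(chi_l(m)) = 8 * [k = l].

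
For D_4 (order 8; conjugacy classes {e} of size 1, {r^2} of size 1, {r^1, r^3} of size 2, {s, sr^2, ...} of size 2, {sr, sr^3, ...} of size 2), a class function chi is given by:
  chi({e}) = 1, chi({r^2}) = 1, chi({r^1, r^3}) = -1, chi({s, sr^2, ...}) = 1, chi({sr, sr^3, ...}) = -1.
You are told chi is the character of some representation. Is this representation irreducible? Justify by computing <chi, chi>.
Irreducible: <chi, chi> = 1.

Details: <chi, chi> = (1/|G|) sum_C |C| * |chi(C)|^2 = (1/8)[1*|1|^2 + 1*|1|^2 + 2*|-1|^2 + 2*|1|^2 + 2*|-1|^2]
  = (1/8)[(1) + (1) + (2) + (2) + (2)] = 8/8 = 1.
A character is irreducible iff <chi, chi> = 1, so this representation is irreducible.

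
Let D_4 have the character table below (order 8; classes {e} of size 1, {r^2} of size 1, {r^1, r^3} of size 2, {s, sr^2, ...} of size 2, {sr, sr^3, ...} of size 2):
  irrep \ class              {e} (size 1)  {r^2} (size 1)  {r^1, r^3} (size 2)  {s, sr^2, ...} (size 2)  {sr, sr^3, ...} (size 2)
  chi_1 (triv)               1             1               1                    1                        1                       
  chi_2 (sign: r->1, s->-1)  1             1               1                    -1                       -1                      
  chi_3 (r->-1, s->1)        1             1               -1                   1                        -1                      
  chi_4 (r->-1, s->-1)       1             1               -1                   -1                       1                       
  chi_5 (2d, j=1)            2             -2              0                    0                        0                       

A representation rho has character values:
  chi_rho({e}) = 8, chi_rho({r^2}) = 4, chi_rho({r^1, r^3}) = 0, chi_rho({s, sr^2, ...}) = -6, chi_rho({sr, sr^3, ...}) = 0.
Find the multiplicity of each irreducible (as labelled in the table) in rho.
Multiplicities: chi_1: 0, chi_2: 3, chi_3: 0, chi_4: 3, chi_5: 1.

Why: Use <chi_rho, chi> = (1/|G|) sum_C |C| * chi_rho(C) * conj(chi(C)) with |G| = 8 for each irreducible chi in the table:
  <chi_rho, chi_1> = (1/8)[1*(8)*conj(1) + 1*(4)*conj(1) + 2*(0)*conj(1) + 2*(-6)*conj(1) + 2*(0)*conj(1)]
      = (1/8)[(8) + (4) + (0) + (-12) + (0)] = 0/8 = 0
  <chi_rho, chi_2> = (1/8)[1*(8)*conj(1) + 1*(4)*conj(1) + 2*(0)*conj(1) + 2*(-6)*conj(-1) + 2*(0)*conj(-1)]
      = (1/8)[(8) + (4) + (0) + (12) + (0)] = 24/8 = 3
  <chi_rho, chi_3> = (1/8)[1*(8)*conj(1) + 1*(4)*conj(1) + 2*(0)*conj(-1) + 2*(-6)*conj(1) + 2*(0)*conj(-1)]
      = (1/8)[(8) + (4) + (0) + (-12) + (0)] = 0/8 = 0
  <chi_rho, chi_4> = (1/8)[1*(8)*conj(1) + 1*(4)*conj(1) + 2*(0)*conj(-1) + 2*(-6)*conj(-1) + 2*(0)*conj(1)]
      = (1/8)[(8) + (4) + (0) + (12) + (0)] = 24/8 = 3
  <chi_rho, chi_5> = (1/8)[1*(8)*conj(2) + 1*(4)*conj(-2) + 2*(0)*conj(0) + 2*(-6)*conj(0) + 2*(0)*conj(0)]
      = (1/8)[(16) + (-8) + (0) + (0) + (0)] = 8/8 = 1
Dimension check: dim(rho) = sum (mult * dim) = 0*1 + 3*1 + 0*1 + 3*1 + 1*2 = 8 = chi_rho(e) = 8.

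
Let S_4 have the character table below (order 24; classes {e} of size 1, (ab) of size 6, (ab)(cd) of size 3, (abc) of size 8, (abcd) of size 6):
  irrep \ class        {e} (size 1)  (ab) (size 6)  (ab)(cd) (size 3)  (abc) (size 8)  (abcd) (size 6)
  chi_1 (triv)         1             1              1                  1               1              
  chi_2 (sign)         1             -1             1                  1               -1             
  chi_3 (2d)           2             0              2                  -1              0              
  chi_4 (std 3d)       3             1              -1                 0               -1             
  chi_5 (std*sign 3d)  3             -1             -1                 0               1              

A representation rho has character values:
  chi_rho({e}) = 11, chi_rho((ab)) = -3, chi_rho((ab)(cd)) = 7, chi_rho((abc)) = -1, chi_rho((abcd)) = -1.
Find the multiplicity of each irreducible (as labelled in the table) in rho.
Multiplicities: chi_1: 0, chi_2: 2, chi_3: 3, chi_4: 0, chi_5: 1.

Derivation: Use <chi_rho, chi> = (1/|G|) sum_C |C| * chi_rho(C) * conj(chi(C)) with |G| = 24 for each irreducible chi in the table:
  <chi_rho, chi_1> = (1/24)[1*(11)*conj(1) + 6*(-3)*conj(1) + 3*(7)*conj(1) + 8*(-1)*conj(1) + 6*(-1)*conj(1)]
      = (1/24)[(11) + (-18) + (21) + (-8) + (-6)] = 0/24 = 0
  <chi_rho, chi_2> = (1/24)[1*(11)*conj(1) + 6*(-3)*conj(-1) + 3*(7)*conj(1) + 8*(-1)*conj(1) + 6*(-1)*conj(-1)]
      = (1/24)[(11) + (18) + (21) + (-8) + (6)] = 48/24 = 2
  <chi_rho, chi_3> = (1/24)[1*(11)*conj(2) + 6*(-3)*conj(0) + 3*(7)*conj(2) + 8*(-1)*conj(-1) + 6*(-1)*conj(0)]
      = (1/24)[(22) + (0) + (42) + (8) + (0)] = 72/24 = 3
  <chi_rho, chi_4> = (1/24)[1*(11)*conj(3) + 6*(-3)*conj(1) + 3*(7)*conj(-1) + 8*(-1)*conj(0) + 6*(-1)*conj(-1)]
      = (1/24)[(33) + (-18) + (-21) + (0) + (6)] = 0/24 = 0
  <chi_rho, chi_5> = (1/24)[1*(11)*conj(3) + 6*(-3)*conj(-1) + 3*(7)*conj(-1) + 8*(-1)*conj(0) + 6*(-1)*conj(1)]
      = (1/24)[(33) + (18) + (-21) + (0) + (-6)] = 24/24 = 1
Dimension check: dim(rho) = sum (mult * dim) = 0*1 + 2*1 + 3*2 + 0*3 + 1*3 = 11 = chi_rho(e) = 11.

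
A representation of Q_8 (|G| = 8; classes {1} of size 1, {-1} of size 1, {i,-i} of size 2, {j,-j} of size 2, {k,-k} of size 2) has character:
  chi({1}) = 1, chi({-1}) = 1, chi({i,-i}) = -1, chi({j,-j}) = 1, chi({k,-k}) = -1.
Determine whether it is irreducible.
Irreducible: <chi, chi> = 1.

Details: <chi, chi> = (1/|G|) sum_C |C| * |chi(C)|^2 = (1/8)[1*|1|^2 + 1*|1|^2 + 2*|-1|^2 + 2*|1|^2 + 2*|-1|^2]
  = (1/8)[(1) + (1) + (2) + (2) + (2)] = 8/8 = 1.
A character is irreducible iff <chi, chi> = 1, so this representation is irreducible.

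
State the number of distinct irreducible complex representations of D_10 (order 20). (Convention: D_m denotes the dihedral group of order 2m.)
8

Explanation: The number of irreducible complex representations of a finite group equals its number of conjugacy classes. D_10 has 8 conjugacy classes (n/2 + 3 for n even), so D_10 (order 20) has exactly 8 irreducible complex representations.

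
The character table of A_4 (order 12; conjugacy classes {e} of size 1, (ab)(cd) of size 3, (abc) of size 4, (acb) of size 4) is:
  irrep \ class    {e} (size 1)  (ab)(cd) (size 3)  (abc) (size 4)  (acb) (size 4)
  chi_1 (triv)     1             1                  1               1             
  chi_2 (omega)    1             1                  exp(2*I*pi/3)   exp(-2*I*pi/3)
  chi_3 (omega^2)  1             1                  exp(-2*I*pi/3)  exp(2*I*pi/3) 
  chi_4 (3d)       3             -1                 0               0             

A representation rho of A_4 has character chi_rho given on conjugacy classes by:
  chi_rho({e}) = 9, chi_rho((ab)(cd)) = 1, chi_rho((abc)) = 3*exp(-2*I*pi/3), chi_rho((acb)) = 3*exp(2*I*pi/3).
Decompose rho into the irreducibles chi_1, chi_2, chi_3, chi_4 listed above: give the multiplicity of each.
Multiplicities: chi_1: 0, chi_2: 0, chi_3: 3, chi_4: 2.

Solution. Use <chi_rho, chi> = (1/|G|) sum_C |C| * chi_rho(C) * conj(chi(C)) with |G| = 12 for each irreducible chi in the table:
  <chi_rho, chi_1> = (1/12)[1*(9)*conj(1) + 3*(1)*conj(1) + 4*(3*exp(-2*I*pi/3))*conj(1) + 4*(3*exp(2*I*pi/3))*conj(1)]
      = (1/12)[(9) + (3) + (12*exp(-2*I*pi/3)) + (12*exp(2*I*pi/3))] = 0/12 = 0
  <chi_rho, chi_2> = (1/12)[1*(9)*conj(1) + 3*(1)*conj(1) + 4*(3*exp(-2*I*pi/3))*conj(exp(2*I*pi/3)) + 4*(3*exp(2*I*pi/3))*conj(exp(-2*I*pi/3))]
      = (1/12)[(9) + (3) + (12*exp(2*I*pi/3)) + (12*exp(-2*I*pi/3))] = 0/12 = 0
  <chi_rho, chi_3> = (1/12)[1*(9)*conj(1) + 3*(1)*conj(1) + 4*(3*exp(-2*I*pi/3))*conj(exp(-2*I*pi/3)) + 4*(3*exp(2*I*pi/3))*conj(exp(2*I*pi/3))]
      = (1/12)[(9) + (3) + (12) + (12)] = 36/12 = 3
  <chi_rho, chi_4> = (1/12)[1*(9)*conj(3) + 3*(1)*conj(-1) + 4*(3*exp(-2*I*pi/3))*conj(0) + 4*(3*exp(2*I*pi/3))*conj(0)]
      = (1/12)[(27) + (-3) + (0) + (0)] = 24/12 = 2
(Exp terms are combined using exp(i*s)*conj(exp(i*t)) = exp(i*(s-t)), and sums of them are collapsed using the identity that for every m > 1 the m distinct m-th roots of unity sum to 0, e.g. 1 + exp(2*I*pi/3) + exp(-2*I*pi/3) = 0.)
Dimension check: dim(rho) = sum (mult * dim) = 0*1 + 0*1 + 3*1 + 2*3 = 9 = chi_rho(e) = 9.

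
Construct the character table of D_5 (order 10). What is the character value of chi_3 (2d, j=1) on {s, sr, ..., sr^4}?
Conjugacy classes: {e} of size 1, {r^1, r^4} of size 2, {r^2, r^3} of size 2, {s, sr, ..., sr^4} of size 5.
Character table:
  irrep \ class              {e} (size 1)  {r^1, r^4} (size 2)  {r^2, r^3} (size 2)  {s, sr, ..., sr^4} (size 5)
  chi_1 (triv)               1             1                    1                    1                          
  chi_2 (sign: r->1, s->-1)  1             1                    1                    -1                         
  chi_3 (2d, j=1)            2             -1/2 + sqrt(5)/2     -sqrt(5)/2 - 1/2     0                          
  chi_4 (2d, j=2)            2             -sqrt(5)/2 - 1/2     -1/2 + sqrt(5)/2     0                          

Spot check: chi_3 (2d, j=1) on {s, sr, ..., sr^4} = 0.

Solution. D_5 has order 2*5 = 10 with 4 conjugacy classes, hence 4 irreducibles. Sum of squared dims 1 + 1 + 4 + 4 = 10 = |G|. Linear characters come from the abelianisation; the 2-dimensional irreps have character r^k -> 2*cos(2*pi*j*k/5), reflections -> 0.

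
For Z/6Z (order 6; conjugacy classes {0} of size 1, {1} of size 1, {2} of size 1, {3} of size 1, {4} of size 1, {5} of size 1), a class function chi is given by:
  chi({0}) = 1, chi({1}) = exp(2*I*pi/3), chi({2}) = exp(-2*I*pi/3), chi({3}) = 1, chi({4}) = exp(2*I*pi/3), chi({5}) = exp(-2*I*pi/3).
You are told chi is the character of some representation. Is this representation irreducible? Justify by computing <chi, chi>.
Irreducible: <chi, chi> = 1.

Justification: <chi, chi> = (1/|G|) sum_C |C| * |chi(C)|^2 = (1/6)[1*|1|^2 + 1*|exp(2*I*pi/3)|^2 + 1*|exp(-2*I*pi/3)|^2 + 1*|1|^2 + 1*|exp(2*I*pi/3)|^2 + 1*|exp(-2*I*pi/3)|^2]
  = (1/6)[(1) + (1) + (1) + (1) + (1) + (1)] = 6/6 = 1.
(Exp terms are combined using exp(i*s)*conj(exp(i*t)) = exp(i*(s-t)), and sums of them are collapsed using the identity that for every m > 1 the m distinct m-th roots of unity sum to 0, e.g. 1 + exp(2*I*pi/3) + exp(-2*I*pi/3) = 0.)
A character is irreducible iff <chi, chi> = 1, so this representation is irreducible.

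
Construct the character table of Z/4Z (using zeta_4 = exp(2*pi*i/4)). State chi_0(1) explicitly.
Character table of Z/4Z (irreps indexed chi_0,...,chi_3 with chi_k(m) = zeta_4^(k*m), zeta_4 = exp(2*pi*i/4)):
  irrep \ class  {0} (size 1)  {1} (size 1)  {2} (size 1)  {3} (size 1)
  chi_0          1             1             1             1           
  chi_1          1             I             -1            -I          
  chi_2          1             -1            1             -1          
  chi_3          1             -I            -1            I           

Spot check: chi_0(1) = zeta_4^(0*1) = zeta_4^0 = 1.

Argument: Z/4Z is abelian, so all 4 irreducible complex representations are 1-dimensional. They are given by chi_k(m) = zeta_4^(k*m) for k = 0,...,3. Row orthogonality: sum_m chi_k(m) conj(chi_l(m)) = 4 * [k = l].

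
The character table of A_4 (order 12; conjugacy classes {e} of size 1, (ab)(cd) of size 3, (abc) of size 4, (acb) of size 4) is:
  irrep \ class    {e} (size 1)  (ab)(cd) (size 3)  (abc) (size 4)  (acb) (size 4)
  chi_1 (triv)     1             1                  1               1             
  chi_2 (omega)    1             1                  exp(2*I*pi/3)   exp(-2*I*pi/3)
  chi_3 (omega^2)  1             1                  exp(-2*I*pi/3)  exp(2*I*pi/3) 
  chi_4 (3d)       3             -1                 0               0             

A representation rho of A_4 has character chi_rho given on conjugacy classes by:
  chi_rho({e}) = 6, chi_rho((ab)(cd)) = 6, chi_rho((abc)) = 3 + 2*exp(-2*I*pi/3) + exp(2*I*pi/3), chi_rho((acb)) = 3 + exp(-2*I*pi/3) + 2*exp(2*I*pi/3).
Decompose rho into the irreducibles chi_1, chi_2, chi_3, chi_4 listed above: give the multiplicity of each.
Multiplicities: chi_1: 3, chi_2: 1, chi_3: 2, chi_4: 0.

Details: Use <chi_rho, chi> = (1/|G|) sum_C |C| * chi_rho(C) * conj(chi(C)) with |G| = 12 for each irreducible chi in the table:
  <chi_rho, chi_1> = (1/12)[1*(6)*conj(1) + 3*(6)*conj(1) + 4*(3 + 2*exp(-2*I*pi/3) + exp(2*I*pi/3))*conj(1) + 4*(3 + exp(-2*I*pi/3) + 2*exp(2*I*pi/3))*conj(1)]
      = (1/12)[(6) + (18) + (12 + 8*exp(-2*I*pi/3) + 4*exp(2*I*pi/3)) + (12 + 4*exp(-2*I*pi/3) + 8*exp(2*I*pi/3))] = 36/12 = 3
  <chi_rho, chi_2> = (1/12)[1*(6)*conj(1) + 3*(6)*conj(1) + 4*(3 + 2*exp(-2*I*pi/3) + exp(2*I*pi/3))*conj(exp(2*I*pi/3)) + 4*(3 + exp(-2*I*pi/3) + 2*exp(2*I*pi/3))*conj(exp(-2*I*pi/3))]
      = (1/12)[(6) + (18) + (4 + 12*exp(-2*I*pi/3) + 8*exp(2*I*pi/3)) + (4 + 8*exp(-2*I*pi/3) + 12*exp(2*I*pi/3))] = 12/12 = 1
  <chi_rho, chi_3> = (1/12)[1*(6)*conj(1) + 3*(6)*conj(1) + 4*(3 + 2*exp(-2*I*pi/3) + exp(2*I*pi/3))*conj(exp(-2*I*pi/3)) + 4*(3 + exp(-2*I*pi/3) + 2*exp(2*I*pi/3))*conj(exp(2*I*pi/3))]
      = (1/12)[(6) + (18) + (8 + 4*exp(-2*I*pi/3) + 12*exp(2*I*pi/3)) + (8 + 12*exp(-2*I*pi/3) + 4*exp(2*I*pi/3))] = 24/12 = 2
  <chi_rho, chi_4> = (1/12)[1*(6)*conj(3) + 3*(6)*conj(-1) + 4*(3 + 2*exp(-2*I*pi/3) + exp(2*I*pi/3))*conj(0) + 4*(3 + exp(-2*I*pi/3) + 2*exp(2*I*pi/3))*conj(0)]
      = (1/12)[(18) + (-18) + (0) + (0)] = 0/12 = 0
(Exp terms are combined using exp(i*s)*conj(exp(i*t)) = exp(i*(s-t)), and sums of them are collapsed using the identity that for every m > 1 the m distinct m-th roots of unity sum to 0, e.g. 1 + exp(2*I*pi/3) + exp(-2*I*pi/3) = 0.)
Dimension check: dim(rho) = sum (mult * dim) = 3*1 + 1*1 + 2*1 + 0*3 = 6 = chi_rho(e) = 6.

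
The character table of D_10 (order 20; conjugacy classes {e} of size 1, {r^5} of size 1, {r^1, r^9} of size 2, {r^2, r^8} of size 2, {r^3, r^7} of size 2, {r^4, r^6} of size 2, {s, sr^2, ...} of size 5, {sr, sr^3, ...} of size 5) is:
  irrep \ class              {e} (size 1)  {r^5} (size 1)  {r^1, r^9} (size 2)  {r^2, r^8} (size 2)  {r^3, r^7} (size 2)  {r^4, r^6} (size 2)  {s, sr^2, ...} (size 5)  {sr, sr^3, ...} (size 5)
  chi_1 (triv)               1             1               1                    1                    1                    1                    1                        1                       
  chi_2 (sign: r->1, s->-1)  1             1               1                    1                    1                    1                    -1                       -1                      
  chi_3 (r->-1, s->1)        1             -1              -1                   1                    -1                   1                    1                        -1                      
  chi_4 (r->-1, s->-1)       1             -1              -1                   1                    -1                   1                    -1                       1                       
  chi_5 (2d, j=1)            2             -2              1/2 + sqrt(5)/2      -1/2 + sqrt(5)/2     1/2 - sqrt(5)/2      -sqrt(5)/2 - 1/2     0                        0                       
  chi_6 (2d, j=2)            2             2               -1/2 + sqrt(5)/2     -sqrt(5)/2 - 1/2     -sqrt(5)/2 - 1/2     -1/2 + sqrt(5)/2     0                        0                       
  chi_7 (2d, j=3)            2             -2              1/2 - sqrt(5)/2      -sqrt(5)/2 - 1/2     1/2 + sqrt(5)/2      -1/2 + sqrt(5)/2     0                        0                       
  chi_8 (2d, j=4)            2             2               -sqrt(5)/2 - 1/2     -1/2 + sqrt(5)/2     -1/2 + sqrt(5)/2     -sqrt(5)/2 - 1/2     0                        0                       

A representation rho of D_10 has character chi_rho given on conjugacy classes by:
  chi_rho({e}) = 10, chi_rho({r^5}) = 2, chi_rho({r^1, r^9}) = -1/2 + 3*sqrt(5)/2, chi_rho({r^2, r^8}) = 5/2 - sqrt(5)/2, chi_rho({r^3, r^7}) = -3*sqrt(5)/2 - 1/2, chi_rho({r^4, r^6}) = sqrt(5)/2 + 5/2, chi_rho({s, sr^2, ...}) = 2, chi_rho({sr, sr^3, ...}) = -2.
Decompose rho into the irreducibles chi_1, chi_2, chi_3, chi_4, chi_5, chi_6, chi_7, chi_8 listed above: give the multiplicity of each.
Multiplicities: chi_1: 1, chi_2: 1, chi_3: 2, chi_4: 0, chi_5: 1, chi_6: 2, chi_7: 0, chi_8: 0.

Argument: Use <chi_rho, chi> = (1/|G|) sum_C |C| * chi_rho(C) * conj(chi(C)) with |G| = 20 for each irreducible chi in the table:
  <chi_rho, chi_1> = (1/20)[1*(10)*conj(1) + 1*(2)*conj(1) + 2*(-1/2 + 3*sqrt(5)/2)*conj(1) + 2*(5/2 - sqrt(5)/2)*conj(1) + 2*(-3*sqrt(5)/2 - 1/2)*conj(1) + 2*(sqrt(5)/2 + 5/2)*conj(1) + 5*(2)*conj(1) + 5*(-2)*conj(1)]
      = (1/20)[(10) + (2) + (-1 + 3*sqrt(5)) + (5 - sqrt(5)) + (-3*sqrt(5) - 1) + (sqrt(5) + 5) + (10) + (-10)] = 20/20 = 1
  <chi_rho, chi_2> = (1/20)[1*(10)*conj(1) + 1*(2)*conj(1) + 2*(-1/2 + 3*sqrt(5)/2)*conj(1) + 2*(5/2 - sqrt(5)/2)*conj(1) + 2*(-3*sqrt(5)/2 - 1/2)*conj(1) + 2*(sqrt(5)/2 + 5/2)*conj(1) + 5*(2)*conj(-1) + 5*(-2)*conj(-1)]
      = (1/20)[(10) + (2) + (-1 + 3*sqrt(5)) + (5 - sqrt(5)) + (-3*sqrt(5) - 1) + (sqrt(5) + 5) + (-10) + (10)] = 20/20 = 1
  <chi_rho, chi_3> = (1/20)[1*(10)*conj(1) + 1*(2)*conj(-1) + 2*(-1/2 + 3*sqrt(5)/2)*conj(-1) + 2*(5/2 - sqrt(5)/2)*conj(1) + 2*(-3*sqrt(5)/2 - 1/2)*conj(-1) + 2*(sqrt(5)/2 + 5/2)*conj(1) + 5*(2)*conj(1) + 5*(-2)*conj(-1)]
      = (1/20)[(10) + (-2) + (1 - 3*sqrt(5)) + (5 - sqrt(5)) + (1 + 3*sqrt(5)) + (sqrt(5) + 5) + (10) + (10)] = 40/20 = 2
  <chi_rho, chi_4> = (1/20)[1*(10)*conj(1) + 1*(2)*conj(-1) + 2*(-1/2 + 3*sqrt(5)/2)*conj(-1) + 2*(5/2 - sqrt(5)/2)*conj(1) + 2*(-3*sqrt(5)/2 - 1/2)*conj(-1) + 2*(sqrt(5)/2 + 5/2)*conj(1) + 5*(2)*conj(-1) + 5*(-2)*conj(1)]
      = (1/20)[(10) + (-2) + (1 - 3*sqrt(5)) + (5 - sqrt(5)) + (1 + 3*sqrt(5)) + (sqrt(5) + 5) + (-10) + (-10)] = 0/20 = 0
  <chi_rho, chi_5> = (1/20)[1*(10)*conj(2) + 1*(2)*conj(-2) + 2*(-1/2 + 3*sqrt(5)/2)*conj(1/2 + sqrt(5)/2) + 2*(5/2 - sqrt(5)/2)*conj(-1/2 + sqrt(5)/2) + 2*(-3*sqrt(5)/2 - 1/2)*conj(1/2 - sqrt(5)/2) + 2*(sqrt(5)/2 + 5/2)*conj(-sqrt(5)/2 - 1/2) + 5*(2)*conj(0) + 5*(-2)*conj(0)]
      = (1/20)[(20) + (-4) + (sqrt(5) + 7) + (-5 + 3*sqrt(5)) + (7 - sqrt(5)) + (-3*sqrt(5) - 5) + (0) + (0)] = 20/20 = 1
  <chi_rho, chi_6> = (1/20)[1*(10)*conj(2) + 1*(2)*conj(2) + 2*(-1/2 + 3*sqrt(5)/2)*conj(-1/2 + sqrt(5)/2) + 2*(5/2 - sqrt(5)/2)*conj(-sqrt(5)/2 - 1/2) + 2*(-3*sqrt(5)/2 - 1/2)*conj(-sqrt(5)/2 - 1/2) + 2*(sqrt(5)/2 + 5/2)*conj(-1/2 + sqrt(5)/2) + 5*(2)*conj(0) + 5*(-2)*conj(0)]
      = (1/20)[(20) + (4) + (8 - 2*sqrt(5)) + (-2*sqrt(5)) + (2*sqrt(5) + 8) + (2*sqrt(5)) + (0) + (0)] = 40/20 = 2
  <chi_rho, chi_7> = (1/20)[1*(10)*conj(2) + 1*(2)*conj(-2) + 2*(-1/2 + 3*sqrt(5)/2)*conj(1/2 - sqrt(5)/2) + 2*(5/2 - sqrt(5)/2)*conj(-sqrt(5)/2 - 1/2) + 2*(-3*sqrt(5)/2 - 1/2)*conj(1/2 + sqrt(5)/2) + 2*(sqrt(5)/2 + 5/2)*conj(-1/2 + sqrt(5)/2) + 5*(2)*conj(0) + 5*(-2)*conj(0)]
      = (1/20)[(20) + (-4) + (-8 + 2*sqrt(5)) + (-2*sqrt(5)) + (-8 - 2*sqrt(5)) + (2*sqrt(5)) + (0) + (0)] = 0/20 = 0
  <chi_rho, chi_8> = (1/20)[1*(10)*conj(2) + 1*(2)*conj(2) + 2*(-1/2 + 3*sqrt(5)/2)*conj(-sqrt(5)/2 - 1/2) + 2*(5/2 - sqrt(5)/2)*conj(-1/2 + sqrt(5)/2) + 2*(-3*sqrt(5)/2 - 1/2)*conj(-1/2 + sqrt(5)/2) + 2*(sqrt(5)/2 + 5/2)*conj(-sqrt(5)/2 - 1/2) + 5*(2)*conj(0) + 5*(-2)*conj(0)]
      = (1/20)[(20) + (4) + (-7 - sqrt(5)) + (-5 + 3*sqrt(5)) + (-7 + sqrt(5)) + (-3*sqrt(5) - 5) + (0) + (0)] = 0/20 = 0
Dimension check: dim(rho) = sum (mult * dim) = 1*1 + 1*1 + 2*1 + 0*1 + 1*2 + 2*2 + 0*2 + 0*2 = 10 = chi_rho(e) = 10.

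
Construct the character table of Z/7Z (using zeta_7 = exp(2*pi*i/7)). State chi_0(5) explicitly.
Character table of Z/7Z (irreps indexed chi_0,...,chi_6 with chi_k(m) = zeta_7^(k*m), zeta_7 = exp(2*pi*i/7)):
  irrep \ class  {0} (size 1)  {1} (size 1)    {2} (size 1)    {3} (size 1)    {4} (size 1)    {5} (size 1)    {6} (size 1)  
  chi_0          1             1               1               1               1               1               1             
  chi_1          1             exp(2*I*pi/7)   exp(4*I*pi/7)   exp(6*I*pi/7)   exp(-6*I*pi/7)  exp(-4*I*pi/7)  exp(-2*I*pi/7)
  chi_2          1             exp(4*I*pi/7)   exp(-6*I*pi/7)  exp(-2*I*pi/7)  exp(2*I*pi/7)   exp(6*I*pi/7)   exp(-4*I*pi/7)
  chi_3          1             exp(6*I*pi/7)   exp(-2*I*pi/7)  exp(4*I*pi/7)   exp(-4*I*pi/7)  exp(2*I*pi/7)   exp(-6*I*pi/7)
  chi_4          1             exp(-6*I*pi/7)  exp(2*I*pi/7)   exp(-4*I*pi/7)  exp(4*I*pi/7)   exp(-2*I*pi/7)  exp(6*I*pi/7) 
  chi_5          1             exp(-4*I*pi/7)  exp(6*I*pi/7)   exp(2*I*pi/7)   exp(-2*I*pi/7)  exp(-6*I*pi/7)  exp(4*I*pi/7) 
  chi_6          1             exp(-2*I*pi/7)  exp(-4*I*pi/7)  exp(-6*I*pi/7)  exp(6*I*pi/7)   exp(4*I*pi/7)   exp(2*I*pi/7) 

Spot check: chi_0(5) = zeta_7^(0*5) = zeta_7^0 = 1.

Argument: Z/7Z is abelian, so all 7 irreducible complex representations are 1-dimensional. They are given by chi_k(m) = zeta_7^(k*m) for k = 0,...,6. Row orthogonality: sum_m chi_k(m) conj(chi_l(m)) = 7 * [k = l].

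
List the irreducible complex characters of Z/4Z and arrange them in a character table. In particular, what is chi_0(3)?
Character table of Z/4Z (irreps indexed chi_0,...,chi_3 with chi_k(m) = zeta_4^(k*m), zeta_4 = exp(2*pi*i/4)):
  irrep \ class  {0} (size 1)  {1} (size 1)  {2} (size 1)  {3} (size 1)
  chi_0          1             1             1             1           
  chi_1          1             I             -1            -I          
  chi_2          1             -1            1             -1          
  chi_3          1             -I            -1            I           

Spot check: chi_0(3) = zeta_4^(0*3) = zeta_4^0 = 1.

Why: Z/4Z is abelian, so all 4 irreducible complex representations are 1-dimensional. They are given by chi_k(m) = zeta_4^(k*m) for k = 0,...,3. Row orthogonality: sum_m chi_k(m) conj(chi_l(m)) = 4 * [k = l].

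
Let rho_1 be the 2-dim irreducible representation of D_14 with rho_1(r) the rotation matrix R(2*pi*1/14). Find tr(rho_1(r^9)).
chi_{rho_1}(r^9) = 2*cos(2*pi*1*9/14) = -2*cos(2*pi/7)

Details: rho_1(r^9) is rotation by angle 2*pi*1*9/14, whose trace is 2*cos(2*pi*1*9/14) = -2*cos(2*pi/7).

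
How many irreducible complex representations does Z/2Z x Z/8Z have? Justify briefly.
16

Derivation: The number of irreducible complex representations of a finite group equals its number of conjugacy classes. Z/2Z x Z/8Z is abelian of order 16, so every element is its own conjugacy class: 16 classes, so Z/2Z x Z/8Z (order 16) has exactly 16 irreducible complex representations.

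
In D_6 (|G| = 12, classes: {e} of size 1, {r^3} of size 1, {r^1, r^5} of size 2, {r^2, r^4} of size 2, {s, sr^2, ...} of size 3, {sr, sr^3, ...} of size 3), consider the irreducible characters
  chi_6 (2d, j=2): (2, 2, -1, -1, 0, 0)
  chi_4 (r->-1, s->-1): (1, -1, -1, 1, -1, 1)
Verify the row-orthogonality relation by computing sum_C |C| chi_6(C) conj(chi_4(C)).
Sum = 0; so <chi_6, chi_4> = 0 (distinct irreducibles are orthogonal).

Explanation: Compute term by term over conjugacy classes (|C| * chi_6(C) * conj(chi_4(C))):
  1*(2)*conj(1) + 1*(2)*conj(-1) + 2*(-1)*conj(-1) + 2*(-1)*conj(1) + 3*(0)*conj(-1) + 3*(0)*conj(1)
  = (2) + (-2) + (2) + (-2) + (0) + (0)
  = 0.
Dividing by |G| = 12 gives 0/12 = 0, matching the row-orthogonality relation <chi_6, chi_4> = [chi_6 = chi_4].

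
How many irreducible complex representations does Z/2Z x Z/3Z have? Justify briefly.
6

Reasoning: The number of irreducible complex representations of a finite group equals its number of conjugacy classes. Z/2Z x Z/3Z is abelian of order 6, so every element is its own conjugacy class: 6 classes, so Z/2Z x Z/3Z (order 6) has exactly 6 irreducible complex representations.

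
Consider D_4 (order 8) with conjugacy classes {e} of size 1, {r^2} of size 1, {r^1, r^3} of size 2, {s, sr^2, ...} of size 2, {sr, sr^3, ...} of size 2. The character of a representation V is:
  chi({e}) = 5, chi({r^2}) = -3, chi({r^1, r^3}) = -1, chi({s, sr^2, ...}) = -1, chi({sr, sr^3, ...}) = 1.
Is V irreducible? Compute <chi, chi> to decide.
Not irreducible (reducible): <chi, chi> = 5 > 1.

Working: <chi, chi> = (1/|G|) sum_C |C| * |chi(C)|^2 = (1/8)[1*|5|^2 + 1*|-3|^2 + 2*|-1|^2 + 2*|-1|^2 + 2*|1|^2]
  = (1/8)[(25) + (9) + (2) + (2) + (2)] = 40/8 = 5.
A character is irreducible iff <chi, chi> = 1, so this representation is reducible.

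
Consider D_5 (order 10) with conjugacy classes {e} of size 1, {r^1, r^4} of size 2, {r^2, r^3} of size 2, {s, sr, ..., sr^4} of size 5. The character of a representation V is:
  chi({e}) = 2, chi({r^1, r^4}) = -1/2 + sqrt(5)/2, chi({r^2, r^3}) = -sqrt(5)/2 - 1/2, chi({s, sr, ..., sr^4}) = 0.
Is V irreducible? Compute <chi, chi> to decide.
Irreducible: <chi, chi> = 1.

Explanation: <chi, chi> = (1/|G|) sum_C |C| * |chi(C)|^2 = (1/10)[1*|2|^2 + 2*|-1/2 + sqrt(5)/2|^2 + 2*|-sqrt(5)/2 - 1/2|^2 + 5*|0|^2]
  = (1/10)[(4) + (3 - sqrt(5)) + (sqrt(5) + 3) + (0)] = 10/10 = 1.
A character is irreducible iff <chi, chi> = 1, so this representation is irreducible.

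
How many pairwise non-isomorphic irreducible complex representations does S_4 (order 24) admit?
5

The number of irreducible complex representations of a finite group equals its number of conjugacy classes. Conjugacy classes in S_4 correspond to cycle types, i.e. partitions of 4; there are p(4) = 5 of them, so S_4 (order 24) has exactly 5 irreducible complex representations.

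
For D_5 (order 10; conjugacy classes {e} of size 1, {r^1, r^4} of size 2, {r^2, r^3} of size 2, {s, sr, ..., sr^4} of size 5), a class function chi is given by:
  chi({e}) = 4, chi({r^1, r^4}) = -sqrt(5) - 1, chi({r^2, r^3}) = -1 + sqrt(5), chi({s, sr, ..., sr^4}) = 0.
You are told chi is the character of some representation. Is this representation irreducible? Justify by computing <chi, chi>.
Not irreducible (reducible): <chi, chi> = 4 > 1.

Argument: <chi, chi> = (1/|G|) sum_C |C| * |chi(C)|^2 = (1/10)[1*|4|^2 + 2*|-sqrt(5) - 1|^2 + 2*|-1 + sqrt(5)|^2 + 5*|0|^2]
  = (1/10)[(16) + (4*sqrt(5) + 12) + (12 - 4*sqrt(5)) + (0)] = 40/10 = 4.
A character is irreducible iff <chi, chi> = 1, so this representation is reducible.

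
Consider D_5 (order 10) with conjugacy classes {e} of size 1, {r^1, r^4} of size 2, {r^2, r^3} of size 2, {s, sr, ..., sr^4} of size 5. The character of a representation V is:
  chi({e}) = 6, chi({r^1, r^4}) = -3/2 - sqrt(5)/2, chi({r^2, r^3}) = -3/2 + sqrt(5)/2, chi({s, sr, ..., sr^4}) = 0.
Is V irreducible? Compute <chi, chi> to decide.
Not irreducible (reducible): <chi, chi> = 5 > 1.

Details: <chi, chi> = (1/|G|) sum_C |C| * |chi(C)|^2 = (1/10)[1*|6|^2 + 2*|-3/2 - sqrt(5)/2|^2 + 2*|-3/2 + sqrt(5)/2|^2 + 5*|0|^2]
  = (1/10)[(36) + (3*sqrt(5) + 7) + (7 - 3*sqrt(5)) + (0)] = 50/10 = 5.
A character is irreducible iff <chi, chi> = 1, so this representation is reducible.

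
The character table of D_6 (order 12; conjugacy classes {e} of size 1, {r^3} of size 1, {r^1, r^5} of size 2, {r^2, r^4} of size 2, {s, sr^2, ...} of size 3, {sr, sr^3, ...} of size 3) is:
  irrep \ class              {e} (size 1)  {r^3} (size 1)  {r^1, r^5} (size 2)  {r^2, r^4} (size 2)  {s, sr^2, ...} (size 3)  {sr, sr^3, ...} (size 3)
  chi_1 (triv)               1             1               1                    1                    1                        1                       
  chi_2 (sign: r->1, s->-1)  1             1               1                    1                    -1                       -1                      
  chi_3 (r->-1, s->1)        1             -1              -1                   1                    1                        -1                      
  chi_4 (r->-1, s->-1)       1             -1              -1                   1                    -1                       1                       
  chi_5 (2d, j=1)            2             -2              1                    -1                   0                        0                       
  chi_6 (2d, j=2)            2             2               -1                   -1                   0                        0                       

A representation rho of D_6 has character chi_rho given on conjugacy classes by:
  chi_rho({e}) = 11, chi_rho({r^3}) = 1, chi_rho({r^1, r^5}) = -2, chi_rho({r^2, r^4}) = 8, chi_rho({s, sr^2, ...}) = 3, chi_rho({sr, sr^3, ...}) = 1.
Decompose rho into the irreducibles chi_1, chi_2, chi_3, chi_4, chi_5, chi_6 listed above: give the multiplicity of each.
Multiplicities: chi_1: 3, chi_2: 1, chi_3: 3, chi_4: 2, chi_5: 0, chi_6: 1.

Details: Use <chi_rho, chi> = (1/|G|) sum_C |C| * chi_rho(C) * conj(chi(C)) with |G| = 12 for each irreducible chi in the table:
  <chi_rho, chi_1> = (1/12)[1*(11)*conj(1) + 1*(1)*conj(1) + 2*(-2)*conj(1) + 2*(8)*conj(1) + 3*(3)*conj(1) + 3*(1)*conj(1)]
      = (1/12)[(11) + (1) + (-4) + (16) + (9) + (3)] = 36/12 = 3
  <chi_rho, chi_2> = (1/12)[1*(11)*conj(1) + 1*(1)*conj(1) + 2*(-2)*conj(1) + 2*(8)*conj(1) + 3*(3)*conj(-1) + 3*(1)*conj(-1)]
      = (1/12)[(11) + (1) + (-4) + (16) + (-9) + (-3)] = 12/12 = 1
  <chi_rho, chi_3> = (1/12)[1*(11)*conj(1) + 1*(1)*conj(-1) + 2*(-2)*conj(-1) + 2*(8)*conj(1) + 3*(3)*conj(1) + 3*(1)*conj(-1)]
      = (1/12)[(11) + (-1) + (4) + (16) + (9) + (-3)] = 36/12 = 3
  <chi_rho, chi_4> = (1/12)[1*(11)*conj(1) + 1*(1)*conj(-1) + 2*(-2)*conj(-1) + 2*(8)*conj(1) + 3*(3)*conj(-1) + 3*(1)*conj(1)]
      = (1/12)[(11) + (-1) + (4) + (16) + (-9) + (3)] = 24/12 = 2
  <chi_rho, chi_5> = (1/12)[1*(11)*conj(2) + 1*(1)*conj(-2) + 2*(-2)*conj(1) + 2*(8)*conj(-1) + 3*(3)*conj(0) + 3*(1)*conj(0)]
      = (1/12)[(22) + (-2) + (-4) + (-16) + (0) + (0)] = 0/12 = 0
  <chi_rho, chi_6> = (1/12)[1*(11)*conj(2) + 1*(1)*conj(2) + 2*(-2)*conj(-1) + 2*(8)*conj(-1) + 3*(3)*conj(0) + 3*(1)*conj(0)]
      = (1/12)[(22) + (2) + (4) + (-16) + (0) + (0)] = 12/12 = 1
Dimension check: dim(rho) = sum (mult * dim) = 3*1 + 1*1 + 3*1 + 2*1 + 0*2 + 1*2 = 11 = chi_rho(e) = 11.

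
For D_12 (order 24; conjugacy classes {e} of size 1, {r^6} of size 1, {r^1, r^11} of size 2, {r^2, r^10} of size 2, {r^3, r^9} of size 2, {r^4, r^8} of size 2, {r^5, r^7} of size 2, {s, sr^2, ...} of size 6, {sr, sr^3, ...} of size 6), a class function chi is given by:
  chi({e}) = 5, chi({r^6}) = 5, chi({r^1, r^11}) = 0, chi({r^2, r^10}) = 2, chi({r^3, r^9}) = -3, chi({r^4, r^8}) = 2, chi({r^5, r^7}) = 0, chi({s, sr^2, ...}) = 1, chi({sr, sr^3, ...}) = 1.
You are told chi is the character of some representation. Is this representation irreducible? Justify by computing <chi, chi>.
Not irreducible (reducible): <chi, chi> = 4 > 1.

Working: <chi, chi> = (1/|G|) sum_C |C| * |chi(C)|^2 = (1/24)[1*|5|^2 + 1*|5|^2 + 2*|0|^2 + 2*|2|^2 + 2*|-3|^2 + 2*|2|^2 + 2*|0|^2 + 6*|1|^2 + 6*|1|^2]
  = (1/24)[(25) + (25) + (0) + (8) + (18) + (8) + (0) + (6) + (6)] = 96/24 = 4.
A character is irreducible iff <chi, chi> = 1, so this representation is reducible.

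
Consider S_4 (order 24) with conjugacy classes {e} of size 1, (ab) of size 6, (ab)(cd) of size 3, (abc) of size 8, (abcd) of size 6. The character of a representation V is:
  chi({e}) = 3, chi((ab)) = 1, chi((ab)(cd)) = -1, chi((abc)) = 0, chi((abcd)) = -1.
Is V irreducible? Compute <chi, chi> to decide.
Irreducible: <chi, chi> = 1.

Justification: <chi, chi> = (1/|G|) sum_C |C| * |chi(C)|^2 = (1/24)[1*|3|^2 + 6*|1|^2 + 3*|-1|^2 + 8*|0|^2 + 6*|-1|^2]
  = (1/24)[(9) + (6) + (3) + (0) + (6)] = 24/24 = 1.
A character is irreducible iff <chi, chi> = 1, so this representation is irreducible.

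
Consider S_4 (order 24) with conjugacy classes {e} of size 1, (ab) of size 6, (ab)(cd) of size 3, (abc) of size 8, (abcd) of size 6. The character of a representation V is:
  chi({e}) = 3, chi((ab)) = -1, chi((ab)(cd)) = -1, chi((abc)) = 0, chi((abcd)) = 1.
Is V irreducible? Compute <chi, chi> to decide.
Irreducible: <chi, chi> = 1.

Why: <chi, chi> = (1/|G|) sum_C |C| * |chi(C)|^2 = (1/24)[1*|3|^2 + 6*|-1|^2 + 3*|-1|^2 + 8*|0|^2 + 6*|1|^2]
  = (1/24)[(9) + (6) + (3) + (0) + (6)] = 24/24 = 1.
A character is irreducible iff <chi, chi> = 1, so this representation is irreducible.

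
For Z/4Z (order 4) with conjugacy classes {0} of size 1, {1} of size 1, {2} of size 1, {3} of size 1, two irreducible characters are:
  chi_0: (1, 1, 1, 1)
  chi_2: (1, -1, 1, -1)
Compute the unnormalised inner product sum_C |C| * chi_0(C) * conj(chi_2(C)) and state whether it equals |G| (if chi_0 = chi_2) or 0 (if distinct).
Sum = 0; so <chi_0, chi_2> = 0 (distinct irreducibles are orthogonal).

Working: Compute term by term over conjugacy classes (|C| * chi_0(C) * conj(chi_2(C))):
  1*(1)*conj(1) + 1*(1)*conj(-1) + 1*(1)*conj(1) + 1*(1)*conj(-1)
  = (1) + (-1) + (1) + (-1)
  = 0.
(Exp terms are combined using exp(i*s)*conj(exp(i*t)) = exp(i*(s-t)), and sums of them are collapsed using the identity that for every m > 1 the m distinct m-th roots of unity sum to 0, e.g. 1 + exp(2*I*pi/3) + exp(-2*I*pi/3) = 0.)
Dividing by |G| = 4 gives 0/4 = 0, matching the row-orthogonality relation <chi_0, chi_2> = [chi_0 = chi_2].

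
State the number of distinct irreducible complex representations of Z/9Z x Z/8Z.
72

Proof sketch: The number of irreducible complex representations of a finite group equals its number of conjugacy classes. Z/9Z x Z/8Z is abelian of order 72, so every element is its own conjugacy class: 72 classes, so Z/9Z x Z/8Z (order 72) has exactly 72 irreducible complex representations.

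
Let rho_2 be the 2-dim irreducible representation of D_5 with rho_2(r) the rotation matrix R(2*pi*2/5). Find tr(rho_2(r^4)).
chi_{rho_2}(r^4) = 2*cos(2*pi*2*4/5) = -sqrt(5)/2 - 1/2

Reasoning: rho_2(r^4) is rotation by angle 2*pi*2*4/5, whose trace is 2*cos(2*pi*2*4/5) = -sqrt(5)/2 - 1/2.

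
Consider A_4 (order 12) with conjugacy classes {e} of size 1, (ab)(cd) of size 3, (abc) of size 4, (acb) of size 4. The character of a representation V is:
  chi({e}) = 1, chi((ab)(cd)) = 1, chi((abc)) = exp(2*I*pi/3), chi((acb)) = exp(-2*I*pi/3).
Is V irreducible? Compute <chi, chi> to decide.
Irreducible: <chi, chi> = 1.

Why: <chi, chi> = (1/|G|) sum_C |C| * |chi(C)|^2 = (1/12)[1*|1|^2 + 3*|1|^2 + 4*|exp(2*I*pi/3)|^2 + 4*|exp(-2*I*pi/3)|^2]
  = (1/12)[(1) + (3) + (4) + (4)] = 12/12 = 1.
(Exp terms are combined using exp(i*s)*conj(exp(i*t)) = exp(i*(s-t)), and sums of them are collapsed using the identity that for every m > 1 the m distinct m-th roots of unity sum to 0, e.g. 1 + exp(2*I*pi/3) + exp(-2*I*pi/3) = 0.)
A character is irreducible iff <chi, chi> = 1, so this representation is irreducible.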